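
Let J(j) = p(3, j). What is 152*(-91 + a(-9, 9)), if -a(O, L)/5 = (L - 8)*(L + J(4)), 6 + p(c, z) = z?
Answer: -19152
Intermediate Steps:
p(c, z) = -6 + z
J(j) = -6 + j
a(O, L) = -5*(-8 + L)*(-2 + L) (a(O, L) = -5*(L - 8)*(L + (-6 + 4)) = -5*(-8 + L)*(L - 2) = -5*(-8 + L)*(-2 + L))
152*(-91 + a(-9, 9)) = 152*(-91 + (-80 - 5*9² + 50*9)) = 152*(-91 + (-80 - 5*81 + 450)) = 152*(-91 + (-80 - 405 + 450)) = 152*(-91 - 35) = 152*(-126) = -19152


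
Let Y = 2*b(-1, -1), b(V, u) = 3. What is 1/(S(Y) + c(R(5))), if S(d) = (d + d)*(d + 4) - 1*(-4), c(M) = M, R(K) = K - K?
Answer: 1/124 ≈ 0.0080645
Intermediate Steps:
R(K) = 0
Y = 6 (Y = 2*3 = 6)
S(d) = 4 + 2*d*(4 + d) (S(d) = (2*d)*(4 + d) + 4 = 2*d*(4 + d) + 4 = 4 + 2*d*(4 + d))
1/(S(Y) + c(R(5))) = 1/((4 + 2*6² + 8*6) + 0) = 1/((4 + 2*36 + 48) + 0) = 1/((4 + 72 + 48) + 0) = 1/(124 + 0) = 1/124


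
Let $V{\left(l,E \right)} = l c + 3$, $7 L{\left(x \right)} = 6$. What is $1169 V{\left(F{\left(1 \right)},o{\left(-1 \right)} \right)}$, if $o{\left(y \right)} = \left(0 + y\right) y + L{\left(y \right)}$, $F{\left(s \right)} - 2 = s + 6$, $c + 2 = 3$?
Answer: $14028$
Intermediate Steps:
$c = 1$ ($c = -2 + 3 = 1$)
$L{\left(x \right)} = \frac{6}{7}$ ($L{\left(x \right)} = \frac{1}{7} \cdot 6 = \frac{6}{7}$)
$F{\left(s \right)} = 8 + s$ ($F{\left(s \right)} = 2 + \left(s + 6\right) = 2 + \left(6 + s\right) = 8 + s$)
$o{\left(y \right)} = \frac{6}{7} + y^{2}$ ($o{\left(y \right)} = \left(0 + y\right) y + \frac{6}{7} = y y + \frac{6}{7} = y^{2} + \frac{6}{7} = \frac{6}{7} + y^{2}$)
$V{\left(l,E \right)} = 3 + l$ ($V{\left(l,E \right)} = l 1 + 3 = l + 3 = 3 + l$)
$1169 V{\left(F{\left(1 \right)},o{\left(-1 \right)} \right)} = 1169 \left(3 + \left(8 + 1\right)\right) = 1169 \left(3 + 9\right) = 1169 \cdot 12 = 14028$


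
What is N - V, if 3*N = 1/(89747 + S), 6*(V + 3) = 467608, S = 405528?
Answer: -38597606208/495275 ≈ -77932.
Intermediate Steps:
V = 233795/3 (V = -3 + (1/6)*467608 = -3 + 233804/3 = 233795/3 ≈ 77932.)
N = 1/1485825 (N = 1/(3*(89747 + 405528)) = (1/3)/495275 = (1/3)*(1/495275) = 1/1485825 ≈ 6.7303e-7)
N - V = 1/1485825 - 1*233795/3 = 1/1485825 - 233795/3 = -38597606208/495275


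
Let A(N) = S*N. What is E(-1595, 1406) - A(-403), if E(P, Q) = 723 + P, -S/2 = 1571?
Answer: -1267098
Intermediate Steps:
S = -3142 (S = -2*1571 = -3142)
A(N) = -3142*N
E(-1595, 1406) - A(-403) = (723 - 1595) - (-3142)*(-403) = -872 - 1*1266226 = -872 - 1266226 = -1267098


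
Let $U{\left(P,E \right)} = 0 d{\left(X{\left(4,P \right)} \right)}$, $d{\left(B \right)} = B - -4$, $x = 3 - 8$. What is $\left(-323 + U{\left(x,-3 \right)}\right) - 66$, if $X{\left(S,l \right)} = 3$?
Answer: $-389$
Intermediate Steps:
$x = -5$
$d{\left(B \right)} = 4 + B$ ($d{\left(B \right)} = B + 4 = 4 + B$)
$U{\left(P,E \right)} = 0$ ($U{\left(P,E \right)} = 0 \left(4 + 3\right) = 0 \cdot 7 = 0$)
$\left(-323 + U{\left(x,-3 \right)}\right) - 66 = \left(-323 + 0\right) - 66 = -323 - 66 = -389$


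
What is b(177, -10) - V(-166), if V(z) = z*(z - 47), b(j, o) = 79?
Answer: -35279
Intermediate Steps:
V(z) = z*(-47 + z)
b(177, -10) - V(-166) = 79 - (-166)*(-47 - 166) = 79 - (-166)*(-213) = 79 - 1*35358 = 79 - 35358 = -35279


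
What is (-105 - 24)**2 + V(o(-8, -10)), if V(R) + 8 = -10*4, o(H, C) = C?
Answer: 16593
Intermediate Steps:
V(R) = -48 (V(R) = -8 - 10*4 = -8 - 40 = -48)
(-105 - 24)**2 + V(o(-8, -10)) = (-105 - 24)**2 - 48 = (-129)**2 - 48 = 16641 - 48 = 16593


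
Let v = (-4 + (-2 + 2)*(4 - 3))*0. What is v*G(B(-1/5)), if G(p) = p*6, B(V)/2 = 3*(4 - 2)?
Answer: 0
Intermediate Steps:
B(V) = 12 (B(V) = 2*(3*(4 - 2)) = 2*(3*2) = 2*6 = 12)
G(p) = 6*p
v = 0 (v = (-4 + 0*1)*0 = (-4 + 0)*0 = -4*0 = 0)
v*G(B(-1/5)) = 0*(6*12) = 0*72 = 0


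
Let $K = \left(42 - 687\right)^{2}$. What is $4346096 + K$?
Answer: $4762121$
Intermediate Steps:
$K = 416025$ ($K = \left(-645\right)^{2} = 416025$)
$4346096 + K = 4346096 + 416025 = 4762121$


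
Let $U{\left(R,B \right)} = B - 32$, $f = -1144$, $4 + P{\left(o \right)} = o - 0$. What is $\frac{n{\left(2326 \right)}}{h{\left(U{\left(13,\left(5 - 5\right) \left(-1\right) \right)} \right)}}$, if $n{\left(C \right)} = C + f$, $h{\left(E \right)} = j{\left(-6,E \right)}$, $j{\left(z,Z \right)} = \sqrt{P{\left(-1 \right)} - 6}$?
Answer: $- \frac{1182 i \sqrt{11}}{11} \approx - 356.39 i$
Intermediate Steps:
$P{\left(o \right)} = -4 + o$ ($P{\left(o \right)} = -4 + \left(o - 0\right) = -4 + \left(o + 0\right) = -4 + o$)
$j{\left(z,Z \right)} = i \sqrt{11}$ ($j{\left(z,Z \right)} = \sqrt{\left(-4 - 1\right) - 6} = \sqrt{-5 - 6} = \sqrt{-11} = i \sqrt{11}$)
$U{\left(R,B \right)} = -32 + B$
$h{\left(E \right)} = i \sqrt{11}$
$n{\left(C \right)} = -1144 + C$ ($n{\left(C \right)} = C - 1144 = -1144 + C$)
$\frac{n{\left(2326 \right)}}{h{\left(U{\left(13,\left(5 - 5\right) \left(-1\right) \right)} \right)}} = \frac{-1144 + 2326}{i \sqrt{11}} = 1182 \left(- \frac{i \sqrt{11}}{11}\right) = - \frac{1182 i \sqrt{11}}{11}$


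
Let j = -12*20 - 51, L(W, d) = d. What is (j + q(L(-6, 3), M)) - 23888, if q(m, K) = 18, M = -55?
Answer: -24161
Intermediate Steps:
j = -291 (j = -240 - 51 = -291)
(j + q(L(-6, 3), M)) - 23888 = (-291 + 18) - 23888 = -273 - 23888 = -24161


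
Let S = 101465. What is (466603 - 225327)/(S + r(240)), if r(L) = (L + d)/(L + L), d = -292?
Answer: 28953120/12175787 ≈ 2.3779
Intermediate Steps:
r(L) = (-292 + L)/(2*L) (r(L) = (L - 292)/(L + L) = (-292 + L)/((2*L)) = (-292 + L)*(1/(2*L)) = (-292 + L)/(2*L))
(466603 - 225327)/(S + r(240)) = (466603 - 225327)/(101465 + (½)*(-292 + 240)/240) = 241276/(101465 + (½)*(1/240)*(-52)) = 241276/(101465 - 13/120) = 241276/(12175787/120) = 241276*(120/12175787) = 28953120/12175787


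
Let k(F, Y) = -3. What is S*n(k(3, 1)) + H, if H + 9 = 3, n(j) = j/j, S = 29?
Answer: 23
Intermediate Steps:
n(j) = 1
H = -6 (H = -9 + 3 = -6)
S*n(k(3, 1)) + H = 29*1 - 6 = 29 - 6 = 23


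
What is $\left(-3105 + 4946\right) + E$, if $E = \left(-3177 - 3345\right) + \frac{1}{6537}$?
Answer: $- \frac{30599696}{6537} \approx -4681.0$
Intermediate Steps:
$E = - \frac{42634313}{6537}$ ($E = -6522 + \frac{1}{6537} = - \frac{42634313}{6537} \approx -6522.0$)
$\left(-3105 + 4946\right) + E = \left(-3105 + 4946\right) - \frac{42634313}{6537} = 1841 - \frac{42634313}{6537} = - \frac{30599696}{6537}$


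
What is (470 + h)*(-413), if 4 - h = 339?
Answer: -55755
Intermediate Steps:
h = -335 (h = 4 - 1*339 = 4 - 339 = -335)
(470 + h)*(-413) = (470 - 335)*(-413) = 135*(-413) = -55755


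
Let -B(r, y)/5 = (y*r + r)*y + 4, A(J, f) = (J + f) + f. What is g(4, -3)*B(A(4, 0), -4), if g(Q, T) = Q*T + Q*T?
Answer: 6240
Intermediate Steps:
g(Q, T) = 2*Q*T
A(J, f) = J + 2*f
B(r, y) = -20 - 5*y*(r + r*y) (B(r, y) = -5*((y*r + r)*y + 4) = -5*((r*y + r)*y + 4) = -5*((r + r*y)*y + 4) = -5*(y*(r + r*y) + 4) = -5*(4 + y*(r + r*y)) = -20 - 5*y*(r + r*y))
g(4, -3)*B(A(4, 0), -4) = (2*4*(-3))*(-20 - 5*(4 + 2*0)*(-4) - 5*(4 + 2*0)*(-4)**2) = -24*(-20 - 5*(4 + 0)*(-4) - 5*(4 + 0)*16) = -24*(-20 - 5*4*(-4) - 5*4*16) = -24*(-20 + 80 - 320) = -24*(-260) = 6240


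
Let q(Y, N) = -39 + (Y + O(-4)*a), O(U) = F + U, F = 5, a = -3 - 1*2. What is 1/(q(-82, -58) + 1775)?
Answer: 1/1649 ≈ 0.00060643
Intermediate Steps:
a = -5 (a = -3 - 2 = -5)
O(U) = 5 + U
q(Y, N) = -44 + Y (q(Y, N) = -39 + (Y + (5 - 4)*(-5)) = -39 + (Y + 1*(-5)) = -39 + (Y - 5) = -39 + (-5 + Y) = -44 + Y)
1/(q(-82, -58) + 1775) = 1/((-44 - 82) + 1775) = 1/(-126 + 1775) = 1/1649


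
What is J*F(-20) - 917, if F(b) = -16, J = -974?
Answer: 14667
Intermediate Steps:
J*F(-20) - 917 = -974*(-16) - 917 = 15584 - 917 = 14667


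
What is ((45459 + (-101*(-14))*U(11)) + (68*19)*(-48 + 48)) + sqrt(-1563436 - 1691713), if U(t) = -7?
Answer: 35561 + I*sqrt(3255149) ≈ 35561.0 + 1804.2*I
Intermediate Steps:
((45459 + (-101*(-14))*U(11)) + (68*19)*(-48 + 48)) + sqrt(-1563436 - 1691713) = ((45459 - 101*(-14)*(-7)) + (68*19)*(-48 + 48)) + sqrt(-1563436 - 1691713) = ((45459 + 1414*(-7)) + 1292*0) + sqrt(-3255149) = ((45459 - 9898) + 0) + I*sqrt(3255149) = (35561 + 0) + I*sqrt(3255149) = 35561 + I*sqrt(3255149)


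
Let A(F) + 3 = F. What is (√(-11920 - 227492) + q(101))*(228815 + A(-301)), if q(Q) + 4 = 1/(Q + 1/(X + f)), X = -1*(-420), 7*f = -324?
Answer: -240913663036/264223 + 457022*I*√59853 ≈ -9.1178e+5 + 1.1181e+8*I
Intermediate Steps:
f = -324/7 (f = (⅐)*(-324) = -324/7 ≈ -46.286)
A(F) = -3 + F
X = 420
q(Q) = -4 + 1/(7/2616 + Q) (q(Q) = -4 + 1/(Q + 1/(420 - 324/7)) = -4 + 1/(Q + 1/(2616/7)) = -4 + 1/(Q + 7/2616) = -4 + 1/(7/2616 + Q))
(√(-11920 - 227492) + q(101))*(228815 + A(-301)) = (√(-11920 - 227492) + 4*(647 - 2616*101)/(7 + 2616*101))*(228815 + (-3 - 301)) = (√(-239412) + 4*(647 - 264216)/(7 + 264216))*(228815 - 304) = (2*I*√59853 + 4*(-263569)/264223)*228511 = (2*I*√59853 + 4*(1/264223)*(-263569))*228511 = (2*I*√59853 - 1054276/264223)*228511 = (-1054276/264223 + 2*I*√59853)*228511 = -240913663036/264223 + 457022*I*√59853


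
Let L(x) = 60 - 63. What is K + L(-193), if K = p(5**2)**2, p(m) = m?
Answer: 622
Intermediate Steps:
K = 625 (K = (5**2)**2 = 25**2 = 625)
L(x) = -3
K + L(-193) = 625 - 3 = 622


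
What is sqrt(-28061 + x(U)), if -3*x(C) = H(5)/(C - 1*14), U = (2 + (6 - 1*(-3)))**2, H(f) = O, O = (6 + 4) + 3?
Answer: I*sqrt(2891437674)/321 ≈ 167.51*I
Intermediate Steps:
O = 13 (O = 10 + 3 = 13)
H(f) = 13
U = 121 (U = (2 + (6 + 3))**2 = (2 + 9)**2 = 11**2 = 121)
x(C) = -13/(3*(-14 + C)) (x(C) = -13/(3*(C - 1*14)) = -13/(3*(C - 14)) = -13/(3*(-14 + C)))
sqrt(-28061 + x(U)) = sqrt(-28061 - 13/(-42 + 3*121)) = sqrt(-28061 - 13/(-42 + 363)) = sqrt(-28061 - 13/321) = sqrt(-9007594/321) = I*sqrt(2891437674)/321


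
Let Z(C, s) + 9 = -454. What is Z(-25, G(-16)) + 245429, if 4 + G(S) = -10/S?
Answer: 244966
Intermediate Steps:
G(S) = -4 - 10/S
Z(C, s) = -463 (Z(C, s) = -9 - 454 = -463)
Z(-25, G(-16)) + 245429 = -463 + 245429 = 244966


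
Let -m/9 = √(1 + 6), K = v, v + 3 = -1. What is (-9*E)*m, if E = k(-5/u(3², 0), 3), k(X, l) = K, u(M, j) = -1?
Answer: -324*√7 ≈ -857.22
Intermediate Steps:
v = -4 (v = -3 - 1 = -4)
K = -4
m = -9*√7 (m = -9*√(1 + 6) = -9*√7 ≈ -23.812)
k(X, l) = -4
E = -4
(-9*E)*m = (-9*(-4))*(-9*√7) = 36*(-9*√7) = -324*√7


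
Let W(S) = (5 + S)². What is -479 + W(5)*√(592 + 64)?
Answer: -479 + 400*√41 ≈ 2082.3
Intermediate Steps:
-479 + W(5)*√(592 + 64) = -479 + (5 + 5)²*√(592 + 64) = -479 + 10²*√656 = -479 + 100*(4*√41) = -479 + 400*√41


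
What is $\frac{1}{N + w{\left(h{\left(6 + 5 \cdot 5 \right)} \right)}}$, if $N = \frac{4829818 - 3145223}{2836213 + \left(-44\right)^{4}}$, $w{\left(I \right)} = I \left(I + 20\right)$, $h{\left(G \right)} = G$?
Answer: $\frac{6584309}{10411477124} \approx 0.00063241$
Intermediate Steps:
$w{\left(I \right)} = I \left(20 + I\right)$
$N = \frac{1684595}{6584309}$ ($N = \frac{1684595}{2836213 + 3748096} = \frac{1684595}{6584309} \approx 0.25585$)
$\frac{1}{N + w{\left(h{\left(6 + 5 \cdot 5 \right)} \right)}} = \frac{1}{\frac{1684595}{6584309} + \left(6 + 5 \cdot 5\right) \left(20 + \left(6 + 5 \cdot 5\right)\right)} = \frac{1}{\frac{1684595}{6584309} + \left(6 + 25\right) \left(20 + \left(6 + 25\right)\right)} = \frac{1}{\frac{1684595}{6584309} + 31 \left(20 + 31\right)} = \frac{1}{\frac{1684595}{6584309} + 31 \cdot 51} = \frac{1}{\frac{1684595}{6584309} + 1581} = \frac{1}{\frac{10411477124}{6584309}} = \frac{6584309}{10411477124}$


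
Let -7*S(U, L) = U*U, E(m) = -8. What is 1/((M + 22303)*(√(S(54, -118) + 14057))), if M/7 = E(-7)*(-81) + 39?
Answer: √668381/2588735096 ≈ 3.1581e-7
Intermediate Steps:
S(U, L) = -U²/7 (S(U, L) = -U*U/7 = -U²/7)
M = 4809 (M = 7*(-8*(-81) + 39) = 7*(648 + 39) = 7*687 = 4809)
1/((M + 22303)*(√(S(54, -118) + 14057))) = 1/((4809 + 22303)*(√(-⅐*54² + 14057))) = 1/(27112*(√(-⅐*2916 + 14057))) = 1/(27112*(√(-2916/7 + 14057))) = 1/(27112*(√(95483/7))) = 1/(27112*((√668381/7))) = (√668381/95483)/27112 = √668381/2588735096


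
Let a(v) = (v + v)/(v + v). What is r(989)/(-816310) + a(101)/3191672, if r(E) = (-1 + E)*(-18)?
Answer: 234551699/10766089960 ≈ 0.021786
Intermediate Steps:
a(v) = 1 (a(v) = (2*v)/((2*v)) = (2*v)*(1/(2*v)) = 1)
r(E) = 18 - 18*E
r(989)/(-816310) + a(101)/3191672 = (18 - 18*989)/(-816310) + 1/3191672 = (18 - 17802)*(-1/816310) + 1*(1/3191672) = -17784*(-1/816310) + 1/3191672 = 8892/408155 + 1/3191672 = 234551699/10766089960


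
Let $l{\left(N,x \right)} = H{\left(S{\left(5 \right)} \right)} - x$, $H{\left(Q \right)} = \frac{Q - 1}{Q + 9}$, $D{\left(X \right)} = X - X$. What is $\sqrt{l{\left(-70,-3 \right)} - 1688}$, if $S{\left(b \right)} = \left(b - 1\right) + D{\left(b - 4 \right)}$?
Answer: $\frac{i \sqrt{284726}}{13} \approx 41.046 i$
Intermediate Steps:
$D{\left(X \right)} = 0$
$S{\left(b \right)} = -1 + b$ ($S{\left(b \right)} = \left(b - 1\right) + 0 = \left(-1 + b\right) + 0 = -1 + b$)
$H{\left(Q \right)} = \frac{-1 + Q}{9 + Q}$
$l{\left(N,x \right)} = \frac{3}{13} - x$ ($l{\left(N,x \right)} = \frac{-1 + \left(-1 + 5\right)}{9 + \left(-1 + 5\right)} - x = \frac{-1 + 4}{9 + 4} - x = \frac{1}{13} \cdot 3 - x = \frac{3}{13} - x$)
$\sqrt{l{\left(-70,-3 \right)} - 1688} = \sqrt{\left(\frac{3}{13} - -3\right) - 1688} = \sqrt{\left(\frac{3}{13} + 3\right) - 1688} = \sqrt{\frac{42}{13} - 1688} = \sqrt{- \frac{21902}{13}} = \frac{i \sqrt{284726}}{13}$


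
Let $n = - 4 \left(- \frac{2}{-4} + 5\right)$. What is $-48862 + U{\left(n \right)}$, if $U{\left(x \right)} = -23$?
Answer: $-48885$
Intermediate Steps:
$n = -22$ ($n = - 4 \left(\left(-2\right) \left(- \frac{1}{4}\right) + 5\right) = - 4 \left(\frac{1}{2} + 5\right) = \left(-4\right) \frac{11}{2} = -22$)
$-48862 + U{\left(n \right)} = -48862 - 23 = -48885$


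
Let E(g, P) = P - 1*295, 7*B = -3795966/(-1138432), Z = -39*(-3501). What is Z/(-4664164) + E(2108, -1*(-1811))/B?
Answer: 28173717672098651/8852503981212 ≈ 3182.6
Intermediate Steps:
Z = 136539
B = 1897983/3984512 (B = (-3795966/(-1138432))/7 = (-3795966*(-1/1138432))/7 = (⅐)*(1897983/569216) = 1897983/3984512 ≈ 0.47634)
E(g, P) = -295 + P (E(g, P) = P - 295 = -295 + P)
Z/(-4664164) + E(2108, -1*(-1811))/B = 136539/(-4664164) + (-295 - 1*(-1811))/(1897983/3984512) = 136539*(-1/4664164) + (-295 + 1811)*(3984512/1897983) = -136539/4664164 + 1516*(3984512/1897983) = -136539/4664164 + 6040520192/1897983 = 28173717672098651/8852503981212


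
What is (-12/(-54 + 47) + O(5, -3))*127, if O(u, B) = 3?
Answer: 4191/7 ≈ 598.71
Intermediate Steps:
(-12/(-54 + 47) + O(5, -3))*127 = (-12/(-54 + 47) + 3)*127 = (-12/(-7) + 3)*127 = (-12*(-⅐) + 3)*127 = (12/7 + 3)*127 = (33/7)*127 = 4191/7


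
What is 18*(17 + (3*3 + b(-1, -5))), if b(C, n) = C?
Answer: 450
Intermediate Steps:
18*(17 + (3*3 + b(-1, -5))) = 18*(17 + (3*3 - 1)) = 18*(17 + (9 - 1)) = 18*(17 + 8) = 18*25 = 450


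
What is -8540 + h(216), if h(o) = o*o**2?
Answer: 10069156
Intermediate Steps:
h(o) = o**3
-8540 + h(216) = -8540 + 216**3 = -8540 + 10077696 = 10069156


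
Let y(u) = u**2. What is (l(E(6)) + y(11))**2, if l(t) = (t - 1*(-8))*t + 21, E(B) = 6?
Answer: 51076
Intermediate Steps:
l(t) = 21 + t*(8 + t) (l(t) = (t + 8)*t + 21 = (8 + t)*t + 21 = t*(8 + t) + 21 = 21 + t*(8 + t))
(l(E(6)) + y(11))**2 = ((21 + 6**2 + 8*6) + 11**2)**2 = ((21 + 36 + 48) + 121)**2 = (105 + 121)**2 = 226**2 = 51076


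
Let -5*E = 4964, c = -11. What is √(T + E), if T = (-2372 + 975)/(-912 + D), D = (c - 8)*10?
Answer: I*√30103019930/5510 ≈ 31.489*I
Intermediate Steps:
D = -190 (D = (-11 - 8)*10 = -19*10 = -190)
E = -4964/5 (E = -⅕*4964 = -4964/5 ≈ -992.80)
T = 1397/1102 (T = (-2372 + 975)/(-912 - 190) = -1397/(-1102) = -1397*(-1/1102) = 1397/1102 ≈ 1.2677)
√(T + E) = √(1397/1102 - 4964/5) = √(-5463343/5510) = I*√30103019930/5510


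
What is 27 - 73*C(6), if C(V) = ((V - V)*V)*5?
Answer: 27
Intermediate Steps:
C(V) = 0 (C(V) = (0*V)*5 = 0*5 = 0)
27 - 73*C(6) = 27 - 73*0 = 27 + 0 = 27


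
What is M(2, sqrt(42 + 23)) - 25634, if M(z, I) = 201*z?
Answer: -25232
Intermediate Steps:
M(2, sqrt(42 + 23)) - 25634 = 201*2 - 25634 = 402 - 25634 = -25232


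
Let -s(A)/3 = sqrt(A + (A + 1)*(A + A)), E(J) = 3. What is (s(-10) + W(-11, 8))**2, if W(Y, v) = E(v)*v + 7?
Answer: 2491 - 186*sqrt(170) ≈ 65.857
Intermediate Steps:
W(Y, v) = 7 + 3*v (W(Y, v) = 3*v + 7 = 7 + 3*v)
s(A) = -3*sqrt(A + 2*A*(1 + A)) (s(A) = -3*sqrt(A + (A + 1)*(A + A)) = -3*sqrt(A + (1 + A)*(2*A)) = -3*sqrt(A + 2*A*(1 + A)))
(s(-10) + W(-11, 8))**2 = (-3*sqrt(170) + (7 + 3*8))**2 = (-3*sqrt(170) + (7 + 24))**2 = (-3*sqrt(170) + 31)**2 = (31 - 3*sqrt(170))**2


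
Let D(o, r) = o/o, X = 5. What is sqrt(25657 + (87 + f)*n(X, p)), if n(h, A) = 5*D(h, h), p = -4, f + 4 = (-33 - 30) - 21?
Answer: 22*sqrt(53) ≈ 160.16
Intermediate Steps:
D(o, r) = 1
f = -88 (f = -4 + ((-33 - 30) - 21) = -4 + (-63 - 21) = -4 - 84 = -88)
n(h, A) = 5 (n(h, A) = 5*1 = 5)
sqrt(25657 + (87 + f)*n(X, p)) = sqrt(25657 + (87 - 88)*5) = sqrt(25657 - 1*5) = sqrt(25657 - 5) = sqrt(25652) = 22*sqrt(53)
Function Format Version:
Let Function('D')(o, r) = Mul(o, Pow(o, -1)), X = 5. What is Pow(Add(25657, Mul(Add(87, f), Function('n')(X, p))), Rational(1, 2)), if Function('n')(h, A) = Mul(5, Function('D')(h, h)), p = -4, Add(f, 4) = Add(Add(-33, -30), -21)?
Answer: Mul(22, Pow(53, Rational(1, 2))) ≈ 160.16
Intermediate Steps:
Function('D')(o, r) = 1
f = -88 (f = Add(-4, Add(Add(-33, -30), -21)) = Add(-4, Add(-63, -21)) = Add(-4, -84) = -88)
Function('n')(h, A) = 5 (Function('n')(h, A) = Mul(5, 1) = 5)
Pow(Add(25657, Mul(Add(87, f), Function('n')(X, p))), Rational(1, 2)) = Pow(Add(25657, Mul(Add(87, -88), 5)), Rational(1, 2)) = Pow(Add(25657, Mul(-1, 5)), Rational(1, 2)) = Pow(Add(25657, -5), Rational(1, 2)) = Pow(25652, Rational(1, 2)) = Mul(22, Pow(53, Rational(1, 2)))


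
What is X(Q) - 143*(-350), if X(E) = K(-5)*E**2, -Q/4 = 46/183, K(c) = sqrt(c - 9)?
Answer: 50050 + 33856*I*sqrt(14)/33489 ≈ 50050.0 + 3.7827*I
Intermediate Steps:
K(c) = sqrt(-9 + c)
Q = -184/183 ≈ -1.0055
X(E) = I*sqrt(14)*E**2 (X(E) = sqrt(-9 - 5)*E**2 = sqrt(-14)*E**2 = (I*sqrt(14))*E**2 = I*sqrt(14)*E**2)
X(Q) - 143*(-350) = I*sqrt(14)*(-184/183)**2 - 143*(-350) = I*sqrt(14)*(33856/33489) - 1*(-50050) = 33856*I*sqrt(14)/33489 + 50050 = 50050 + 33856*I*sqrt(14)/33489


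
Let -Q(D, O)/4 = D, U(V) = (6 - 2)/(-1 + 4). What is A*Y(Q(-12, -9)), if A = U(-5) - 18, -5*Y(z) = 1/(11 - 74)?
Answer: -10/189 ≈ -0.052910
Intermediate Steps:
U(V) = 4/3
Q(D, O) = -4*D
Y(z) = 1/315 (Y(z) = -1/(5*(11 - 74)) = -⅕/(-63) = -⅕*(-1/63) = 1/315)
A = -50/3 (A = 4/3 - 18 = -50/3 ≈ -16.667)
A*Y(Q(-12, -9)) = -50/3*1/315 = -10/189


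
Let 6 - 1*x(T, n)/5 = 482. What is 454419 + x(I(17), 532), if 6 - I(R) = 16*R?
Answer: 452039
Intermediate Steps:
I(R) = 6 - 16*R
x(T, n) = -2380 (x(T, n) = 30 - 5*482 = 30 - 2410 = -2380)
454419 + x(I(17), 532) = 454419 - 2380 = 452039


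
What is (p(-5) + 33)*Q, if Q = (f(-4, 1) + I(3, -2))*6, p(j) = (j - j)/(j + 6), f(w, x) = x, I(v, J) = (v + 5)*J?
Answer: -2970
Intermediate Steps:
I(v, J) = J*(5 + v) (I(v, J) = (5 + v)*J = J*(5 + v))
p(j) = 0 (p(j) = 0/(6 + j) = 0)
Q = -90 (Q = (1 - 2*(5 + 3))*6 = (1 - 2*8)*6 = (1 - 16)*6 = -15*6 = -90)
(p(-5) + 33)*Q = (0 + 33)*(-90) = 33*(-90) = -2970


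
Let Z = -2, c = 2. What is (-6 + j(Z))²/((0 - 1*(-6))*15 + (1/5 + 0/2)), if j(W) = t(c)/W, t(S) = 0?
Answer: 180/451 ≈ 0.39911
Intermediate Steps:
j(W) = 0 (j(W) = 0/W = 0)
(-6 + j(Z))²/((0 - 1*(-6))*15 + (1/5 + 0/2)) = (-6 + 0)²/((0 - 1*(-6))*15 + (1/5 + 0/2)) = (-6)²/((0 + 6)*15 + (1*(⅕) + 0*(½))) = 36/(6*15 + (⅕ + 0)) = 36/(90 + ⅕) = 36/(451/5) = 36*(5/451) = 180/451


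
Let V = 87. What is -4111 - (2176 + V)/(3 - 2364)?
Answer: -9703808/2361 ≈ -4110.0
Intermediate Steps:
-4111 - (2176 + V)/(3 - 2364) = -4111 - (2176 + 87)/(3 - 2364) = -4111 - 2263/(-2361) = -4111 - 2263*(-1)/2361 = -4111 - 1*(-2263/2361) = -4111 + 2263/2361 = -9703808/2361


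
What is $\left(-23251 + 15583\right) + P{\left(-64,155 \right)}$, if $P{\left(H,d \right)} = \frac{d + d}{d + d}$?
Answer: $-7667$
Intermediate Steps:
$P{\left(H,d \right)} = 1$ ($P{\left(H,d \right)} = \frac{2 d}{2 d} = 2 d \frac{1}{2 d} = 1$)
$\left(-23251 + 15583\right) + P{\left(-64,155 \right)} = \left(-23251 + 15583\right) + 1 = -7668 + 1 = -7667$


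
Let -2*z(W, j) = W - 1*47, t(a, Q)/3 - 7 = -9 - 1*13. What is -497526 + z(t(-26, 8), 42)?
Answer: -497480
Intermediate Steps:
t(a, Q) = -45 (t(a, Q) = 21 + 3*(-9 - 1*13) = 21 + 3*(-9 - 13) = 21 + 3*(-22) = 21 - 66 = -45)
z(W, j) = 47/2 - W/2 (z(W, j) = -(W - 1*47)/2 = -(W - 47)/2 = -(-47 + W)/2 = 47/2 - W/2)
-497526 + z(t(-26, 8), 42) = -497526 + (47/2 - ½*(-45)) = -497526 + (47/2 + 45/2) = -497526 + 46 = -497480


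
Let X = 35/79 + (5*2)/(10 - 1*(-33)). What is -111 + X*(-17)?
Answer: -416082/3397 ≈ -122.49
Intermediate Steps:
X = 2295/3397 (X = 35*(1/79) + 10/(10 + 33) = 35/79 + 10/43 = 2295/3397 ≈ 0.67560)
-111 + X*(-17) = -111 + (2295/3397)*(-17) = -111 - 39015/3397 = -416082/3397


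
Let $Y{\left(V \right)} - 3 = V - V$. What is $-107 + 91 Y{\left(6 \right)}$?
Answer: $166$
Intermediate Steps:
$Y{\left(V \right)} = 3$ ($Y{\left(V \right)} = 3 + \left(V - V\right) = 3 + 0 = 3$)
$-107 + 91 Y{\left(6 \right)} = -107 + 91 \cdot 3 = -107 + 273 = 166$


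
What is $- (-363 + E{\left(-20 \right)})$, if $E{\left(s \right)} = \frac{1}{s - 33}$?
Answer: $\frac{19240}{53} \approx 363.02$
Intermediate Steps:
$E{\left(s \right)} = \frac{1}{-33 + s}$
$- (-363 + E{\left(-20 \right)}) = - (-363 + \frac{1}{-33 - 20}) = - (-363 + \frac{1}{-53}) = - (-363 - \frac{1}{53}) = \left(-1\right) \left(- \frac{19240}{53}\right) = \frac{19240}{53}$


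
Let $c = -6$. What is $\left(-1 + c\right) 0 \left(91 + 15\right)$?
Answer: $0$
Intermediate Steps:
$\left(-1 + c\right) 0 \left(91 + 15\right) = \left(-1 - 6\right) 0 \left(91 + 15\right) = \left(-7\right) 0 \cdot 106 = 0 \cdot 106 = 0$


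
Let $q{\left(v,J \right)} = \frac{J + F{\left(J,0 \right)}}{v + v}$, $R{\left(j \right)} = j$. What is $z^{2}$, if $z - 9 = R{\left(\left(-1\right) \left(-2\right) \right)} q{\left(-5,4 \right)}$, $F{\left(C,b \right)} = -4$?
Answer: $81$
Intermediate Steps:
$q{\left(v,J \right)} = \frac{-4 + J}{2 v}$ ($q{\left(v,J \right)} = \frac{J - 4}{v + v} = \frac{-4 + J}{2 v}$)
$z = 9$ ($z = 9 + \left(-1\right) \left(-2\right) \frac{-4 + 4}{2 \left(-5\right)} = 9 + 2 \cdot \frac{1}{2} \left(- \frac{1}{5}\right) 0 = 9 + 2 \cdot 0 = 9 + 0 = 9$)
$z^{2} = 9^{2} = 81$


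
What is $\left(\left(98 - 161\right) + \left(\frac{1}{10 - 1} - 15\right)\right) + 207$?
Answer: $\frac{1162}{9} \approx 129.11$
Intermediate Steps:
$\left(\left(98 - 161\right) + \left(\frac{1}{10 - 1} - 15\right)\right) + 207 = \left(-63 - \left(15 - \frac{1}{9}\right)\right) + 207 = \left(-63 + \left(\frac{1}{9} - 15\right)\right) + 207 = \left(-63 - \frac{134}{9}\right) + 207 = - \frac{701}{9} + 207 = \frac{1162}{9}$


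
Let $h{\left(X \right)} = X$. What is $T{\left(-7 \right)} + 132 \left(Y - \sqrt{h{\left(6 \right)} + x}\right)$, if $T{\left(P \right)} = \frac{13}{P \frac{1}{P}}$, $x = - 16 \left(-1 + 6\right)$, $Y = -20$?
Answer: $-2627 - 132 i \sqrt{74} \approx -2627.0 - 1135.5 i$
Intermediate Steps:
$x = -80$ ($x = \left(-16\right) 5 = -80$)
$T{\left(P \right)} = 13$ ($T{\left(P \right)} = \frac{13}{1} = 13 \cdot 1 = 13$)
$T{\left(-7 \right)} + 132 \left(Y - \sqrt{h{\left(6 \right)} + x}\right) = 13 + 132 \left(-20 - \sqrt{6 - 80}\right) = 13 + 132 \left(-20 - \sqrt{-74}\right) = 13 + 132 \left(-20 - i \sqrt{74}\right) = 13 - \left(2640 + 132 i \sqrt{74}\right) = -2627 - 132 i \sqrt{74}$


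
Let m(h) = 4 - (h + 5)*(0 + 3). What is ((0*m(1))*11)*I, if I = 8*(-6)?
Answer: 0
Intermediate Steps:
I = -48
m(h) = -11 - 3*h (m(h) = 4 - (5 + h)*3 = 4 - (15 + 3*h) = 4 + (-15 - 3*h) = -11 - 3*h)
((0*m(1))*11)*I = ((0*(-11 - 3*1))*11)*(-48) = ((0*(-11 - 3))*11)*(-48) = ((0*(-14))*11)*(-48) = (0*11)*(-48) = 0*(-48) = 0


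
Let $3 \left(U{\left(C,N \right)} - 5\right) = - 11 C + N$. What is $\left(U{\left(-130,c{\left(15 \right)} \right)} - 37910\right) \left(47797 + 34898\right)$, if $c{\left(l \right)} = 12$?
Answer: $-3094805245$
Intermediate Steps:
$U{\left(C,N \right)} = 5 - \frac{11 C}{3} + \frac{N}{3}$ ($U{\left(C,N \right)} = 5 + \frac{- 11 C + N}{3} = 5 + \frac{N - 11 C}{3} = 5 - \left(- \frac{N}{3} + \frac{11 C}{3}\right) = 5 - \frac{11 C}{3} + \frac{N}{3}$)
$\left(U{\left(-130,c{\left(15 \right)} \right)} - 37910\right) \left(47797 + 34898\right) = \left(\left(5 - - \frac{1430}{3} + \frac{1}{3} \cdot 12\right) - 37910\right) \left(47797 + 34898\right) = \left(\left(5 + \frac{1430}{3} + 4\right) - 37910\right) 82695 = \left(\frac{1457}{3} - 37910\right) 82695 = \left(- \frac{112273}{3}\right) 82695 = -3094805245$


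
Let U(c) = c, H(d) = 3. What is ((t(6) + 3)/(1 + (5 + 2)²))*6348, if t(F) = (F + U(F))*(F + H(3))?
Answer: 352314/25 ≈ 14093.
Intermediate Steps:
t(F) = 2*F*(3 + F) (t(F) = (F + F)*(F + 3) = (2*F)*(3 + F) = 2*F*(3 + F))
((t(6) + 3)/(1 + (5 + 2)²))*6348 = ((2*6*(3 + 6) + 3)/(1 + (5 + 2)²))*6348 = ((2*6*9 + 3)/(1 + 7²))*6348 = ((108 + 3)/(1 + 49))*6348 = (111/50)*6348 = 352314/25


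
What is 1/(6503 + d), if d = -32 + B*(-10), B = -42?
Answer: 1/6891 ≈ 0.00014512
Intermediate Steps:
d = 388 (d = -32 - 42*(-10) = -32 + 420 = 388)
1/(6503 + d) = 1/(6503 + 388) = 1/6891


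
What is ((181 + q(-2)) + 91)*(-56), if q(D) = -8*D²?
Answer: -13440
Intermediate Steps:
((181 + q(-2)) + 91)*(-56) = ((181 - 8*(-2)²) + 91)*(-56) = ((181 - 8*4) + 91)*(-56) = ((181 - 32) + 91)*(-56) = (149 + 91)*(-56) = 240*(-56) = -13440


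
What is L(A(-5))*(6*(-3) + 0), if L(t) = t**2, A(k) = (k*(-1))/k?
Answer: -18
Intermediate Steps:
A(k) = -1 (A(k) = (-k)/k = -1)
L(A(-5))*(6*(-3) + 0) = (-1)**2*(6*(-3) + 0) = 1*(-18 + 0) = 1*(-18) = -18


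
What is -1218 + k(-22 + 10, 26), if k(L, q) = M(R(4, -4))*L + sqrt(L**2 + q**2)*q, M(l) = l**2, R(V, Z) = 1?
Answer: -1230 + 52*sqrt(205) ≈ -485.47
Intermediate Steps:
k(L, q) = L + q*sqrt(L**2 + q**2) (k(L, q) = 1**2*L + sqrt(L**2 + q**2)*q = 1*L + q*sqrt(L**2 + q**2) = L + q*sqrt(L**2 + q**2))
-1218 + k(-22 + 10, 26) = -1218 + ((-22 + 10) + 26*sqrt((-22 + 10)**2 + 26**2)) = -1218 + (-12 + 26*sqrt((-12)**2 + 676)) = -1218 + (-12 + 26*sqrt(144 + 676)) = -1218 + (-12 + 26*sqrt(820)) = -1218 + (-12 + 26*(2*sqrt(205))) = -1218 + (-12 + 52*sqrt(205)) = -1230 + 52*sqrt(205)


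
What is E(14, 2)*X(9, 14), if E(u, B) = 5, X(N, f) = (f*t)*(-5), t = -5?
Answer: 1750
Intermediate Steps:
X(N, f) = 25*f (X(N, f) = (f*(-5))*(-5) = -5*f*(-5) = 25*f)
E(14, 2)*X(9, 14) = 5*(25*14) = 5*350 = 1750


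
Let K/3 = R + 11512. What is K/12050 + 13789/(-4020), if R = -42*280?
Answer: -16914833/4844100 ≈ -3.4918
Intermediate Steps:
R = -11760
K = -744 (K = 3*(-11760 + 11512) = 3*(-248) = -744)
K/12050 + 13789/(-4020) = -744/12050 + 13789/(-4020) = -744*1/12050 + 13789*(-1/4020) = -372/6025 - 13789/4020 = -16914833/4844100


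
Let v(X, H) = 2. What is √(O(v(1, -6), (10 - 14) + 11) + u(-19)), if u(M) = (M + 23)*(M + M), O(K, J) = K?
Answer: 5*I*√6 ≈ 12.247*I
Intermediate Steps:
u(M) = 2*M*(23 + M) (u(M) = (23 + M)*(2*M) = 2*M*(23 + M))
√(O(v(1, -6), (10 - 14) + 11) + u(-19)) = √(2 + 2*(-19)*(23 - 19)) = √(2 + 2*(-19)*4) = √(2 - 152) = √(-150) = 5*I*√6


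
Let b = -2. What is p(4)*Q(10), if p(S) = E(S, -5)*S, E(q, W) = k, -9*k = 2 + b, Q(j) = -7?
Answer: 0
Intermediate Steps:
k = 0 (k = -(2 - 2)/9 = -1/9*0 = 0)
E(q, W) = 0
p(S) = 0 (p(S) = 0*S = 0)
p(4)*Q(10) = 0*(-7) = 0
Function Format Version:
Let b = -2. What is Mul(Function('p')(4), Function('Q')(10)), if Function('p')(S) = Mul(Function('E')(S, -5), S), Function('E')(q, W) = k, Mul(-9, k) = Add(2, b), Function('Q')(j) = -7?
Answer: 0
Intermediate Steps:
k = 0 (k = Mul(Rational(-1, 9), Add(2, -2)) = Mul(Rational(-1, 9), 0) = 0)
Function('E')(q, W) = 0
Function('p')(S) = 0 (Function('p')(S) = Mul(0, S) = 0)
Mul(Function('p')(4), Function('Q')(10)) = Mul(0, -7) = 0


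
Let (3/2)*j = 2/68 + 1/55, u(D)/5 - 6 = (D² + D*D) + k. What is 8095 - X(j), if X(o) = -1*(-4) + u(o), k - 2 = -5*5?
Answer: 12865778638/1573605 ≈ 8176.0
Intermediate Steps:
k = -23 (k = 2 - 5*5 = 2 - 25 = -23)
u(D) = -85 + 10*D² (u(D) = 30 + 5*((D² + D*D) - 23) = 30 + 5*((D² + D²) - 23) = 30 + 5*(2*D² - 23) = 30 + 5*(-23 + 2*D²) = 30 + (-115 + 10*D²) = -85 + 10*D²)
j = 89/2805 (j = 2*(2/68 + 1/55)/3 = 2*(2*(1/68) + 1*(1/55))/3 = 2*(1/34 + 1/55)/3 = (⅔)*(89/1870) = 89/2805 ≈ 0.031729)
X(o) = -81 + 10*o² (X(o) = -1*(-4) + (-85 + 10*o²) = 4 + (-85 + 10*o²) = -81 + 10*o²)
8095 - X(j) = 8095 - (-81 + 10*(89/2805)²) = 8095 - (-81 + 10*(7921/7868025)) = 8095 - (-81 + 15842/1573605) = 8095 - 1*(-127446163/1573605) = 8095 + 127446163/1573605 = 12865778638/1573605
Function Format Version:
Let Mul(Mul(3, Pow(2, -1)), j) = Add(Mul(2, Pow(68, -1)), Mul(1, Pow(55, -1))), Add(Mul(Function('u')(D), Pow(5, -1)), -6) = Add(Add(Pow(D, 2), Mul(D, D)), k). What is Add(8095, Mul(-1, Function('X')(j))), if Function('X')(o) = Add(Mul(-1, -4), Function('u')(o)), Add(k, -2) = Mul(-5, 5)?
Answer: Rational(12865778638, 1573605) ≈ 8176.0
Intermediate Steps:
k = -23 (k = Add(2, Mul(-5, 5)) = Add(2, -25) = -23)
Function('u')(D) = Add(-85, Mul(10, Pow(D, 2))) (Function('u')(D) = Add(30, Mul(5, Add(Add(Pow(D, 2), Mul(D, D)), -23))) = Add(30, Mul(5, Add(Add(Pow(D, 2), Pow(D, 2)), -23))) = Add(30, Mul(5, Add(Mul(2, Pow(D, 2)), -23))) = Add(30, Mul(5, Add(-23, Mul(2, Pow(D, 2))))) = Add(30, Add(-115, Mul(10, Pow(D, 2)))) = Add(-85, Mul(10, Pow(D, 2))))
j = Rational(89, 2805) (j = Mul(Rational(2, 3), Add(Mul(2, Pow(68, -1)), Mul(1, Pow(55, -1)))) = Mul(Rational(2, 3), Add(Mul(2, Rational(1, 68)), Mul(1, Rational(1, 55)))) = Mul(Rational(2, 3), Add(Rational(1, 34), Rational(1, 55))) = Mul(Rational(2, 3), Rational(89, 1870)) = Rational(89, 2805) ≈ 0.031729)
Function('X')(o) = Add(-81, Mul(10, Pow(o, 2))) (Function('X')(o) = Add(Mul(-1, -4), Add(-85, Mul(10, Pow(o, 2)))) = Add(4, Add(-85, Mul(10, Pow(o, 2)))) = Add(-81, Mul(10, Pow(o, 2))))
Add(8095, Mul(-1, Function('X')(j))) = Add(8095, Mul(-1, Add(-81, Mul(10, Pow(Rational(89, 2805), 2))))) = Add(8095, Mul(-1, Add(-81, Mul(10, Rational(7921, 7868025))))) = Add(8095, Mul(-1, Add(-81, Rational(15842, 1573605)))) = Add(8095, Mul(-1, Rational(-127446163, 1573605))) = Add(8095, Rational(127446163, 1573605)) = Rational(12865778638, 1573605)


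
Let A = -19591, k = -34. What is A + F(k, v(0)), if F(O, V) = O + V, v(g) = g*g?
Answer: -19625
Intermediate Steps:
v(g) = g²
A + F(k, v(0)) = -19591 + (-34 + 0²) = -19591 + (-34 + 0) = -19591 - 34 = -19625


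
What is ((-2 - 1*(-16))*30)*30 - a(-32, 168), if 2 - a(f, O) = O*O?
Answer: 40822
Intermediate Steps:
a(f, O) = 2 - O**2 (a(f, O) = 2 - O*O = 2 - O**2)
((-2 - 1*(-16))*30)*30 - a(-32, 168) = ((-2 - 1*(-16))*30)*30 - (2 - 1*168**2) = ((-2 + 16)*30)*30 - (2 - 1*28224) = (14*30)*30 - (2 - 28224) = 420*30 - 1*(-28222) = 12600 + 28222 = 40822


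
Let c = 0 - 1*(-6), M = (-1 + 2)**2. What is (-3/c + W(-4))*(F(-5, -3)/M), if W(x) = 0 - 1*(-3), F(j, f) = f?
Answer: -15/2 ≈ -7.5000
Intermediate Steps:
M = 1 (M = 1**2 = 1)
c = 6 (c = 0 + 6 = 6)
W(x) = 3 (W(x) = 0 + 3 = 3)
(-3/c + W(-4))*(F(-5, -3)/M) = (-3/6 + 3)*(-3/1) = (-3*1/6 + 3)*(-3*1) = (-1/2 + 3)*(-3) = (5/2)*(-3) = -15/2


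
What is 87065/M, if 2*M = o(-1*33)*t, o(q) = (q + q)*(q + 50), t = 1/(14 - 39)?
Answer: 197875/51 ≈ 3879.9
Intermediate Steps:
t = -1/25 (t = 1/(-25) = -1/25 ≈ -0.040000)
o(q) = 2*q*(50 + q) (o(q) = (2*q)*(50 + q) = 2*q*(50 + q))
M = 561/25 (M = ((2*(-1*33)*(50 - 1*33))*(-1/25))/2 = ((2*(-33)*(50 - 33))*(-1/25))/2 = ((2*(-33)*17)*(-1/25))/2 = (-1122*(-1/25))/2 = (1/2)*(1122/25) = 561/25 ≈ 22.440)
87065/M = 87065/(561/25) = 87065*(25/561) = 197875/51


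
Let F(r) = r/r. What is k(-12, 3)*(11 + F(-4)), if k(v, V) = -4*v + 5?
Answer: 636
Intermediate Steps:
F(r) = 1
k(v, V) = 5 - 4*v
k(-12, 3)*(11 + F(-4)) = (5 - 4*(-12))*(11 + 1) = (5 + 48)*12 = 53*12 = 636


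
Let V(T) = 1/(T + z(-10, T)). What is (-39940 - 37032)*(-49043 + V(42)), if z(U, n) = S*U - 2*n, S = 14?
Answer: 49074196846/13 ≈ 3.7749e+9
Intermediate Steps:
z(U, n) = -2*n + 14*U (z(U, n) = 14*U - 2*n = -2*n + 14*U)
V(T) = 1/(-140 - T) (V(T) = 1/(T + (-2*T + 14*(-10))) = 1/(T + (-2*T - 140)) = 1/(T + (-140 - 2*T)) = 1/(-140 - T))
(-39940 - 37032)*(-49043 + V(42)) = (-39940 - 37032)*(-49043 - 1/(140 + 42)) = -76972*(-49043 - 1/182) = -76972*(-8925827/182) = 49074196846/13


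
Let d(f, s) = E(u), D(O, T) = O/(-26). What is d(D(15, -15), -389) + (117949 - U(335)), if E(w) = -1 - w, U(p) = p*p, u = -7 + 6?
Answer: 5724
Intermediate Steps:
u = -1
U(p) = p²
D(O, T) = -O/26 (D(O, T) = O*(-1/26) = -O/26)
d(f, s) = 0 (d(f, s) = -1 - 1*(-1) = -1 + 1 = 0)
d(D(15, -15), -389) + (117949 - U(335)) = 0 + (117949 - 1*335²) = 0 + (117949 - 1*112225) = 0 + (117949 - 112225) = 0 + 5724 = 5724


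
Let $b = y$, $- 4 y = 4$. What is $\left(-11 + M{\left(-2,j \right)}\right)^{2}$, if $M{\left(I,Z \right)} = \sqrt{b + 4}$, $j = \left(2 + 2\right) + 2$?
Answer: $\left(11 - \sqrt{3}\right)^{2} \approx 85.895$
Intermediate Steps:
$y = -1$ ($y = \left(- \frac{1}{4}\right) 4 = -1$)
$j = 6$ ($j = 4 + 2 = 6$)
$b = -1$
$M{\left(I,Z \right)} = \sqrt{3}$ ($M{\left(I,Z \right)} = \sqrt{-1 + 4} = \sqrt{3}$)
$\left(-11 + M{\left(-2,j \right)}\right)^{2} = \left(-11 + \sqrt{3}\right)^{2}$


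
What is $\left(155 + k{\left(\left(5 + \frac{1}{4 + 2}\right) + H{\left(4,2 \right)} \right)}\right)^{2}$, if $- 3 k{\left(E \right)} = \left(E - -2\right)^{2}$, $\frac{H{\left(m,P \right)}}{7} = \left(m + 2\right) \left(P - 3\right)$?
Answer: $\frac{725817481}{11664} \approx 62227.0$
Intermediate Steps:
$H{\left(m,P \right)} = 7 \left(-3 + P\right) \left(2 + m\right)$ ($H{\left(m,P \right)} = 7 \left(m + 2\right) \left(P - 3\right) = 7 \left(2 + m\right) \left(-3 + P\right) = 7 \left(-3 + P\right) \left(2 + m\right)$)
$k{\left(E \right)} = - \frac{\left(2 + E\right)^{2}}{3}$ ($k{\left(E \right)} = - \frac{\left(E - -2\right)^{2}}{3} = - \frac{\left(E + 2\right)^{2}}{3} = - \frac{\left(2 + E\right)^{2}}{3}$)
$\left(155 + k{\left(\left(5 + \frac{1}{4 + 2}\right) + H{\left(4,2 \right)} \right)}\right)^{2} = \left(155 - \frac{\left(2 + \left(\left(5 + \frac{1}{4 + 2}\right) + \left(-42 - 84 + 14 \cdot 2 + 7 \cdot 2 \cdot 4\right)\right)\right)^{2}}{3}\right)^{2} = \left(155 - \frac{\left(2 + \left(\left(5 + \frac{1}{6}\right) + \left(-42 - 84 + 28 + 56\right)\right)\right)^{2}}{3}\right)^{2} = \left(155 - \frac{\left(2 + \left(\left(5 + \frac{1}{6}\right) - 42\right)\right)^{2}}{3}\right)^{2} = \left(155 - \frac{\left(2 + \left(\frac{31}{6} - 42\right)\right)^{2}}{3}\right)^{2} = \left(155 - \frac{\left(2 - \frac{221}{6}\right)^{2}}{3}\right)^{2} = \left(155 - \frac{\left(- \frac{209}{6}\right)^{2}}{3}\right)^{2} = \left(155 - \frac{43681}{108}\right)^{2} = \left(- \frac{26941}{108}\right)^{2} = \frac{725817481}{11664}$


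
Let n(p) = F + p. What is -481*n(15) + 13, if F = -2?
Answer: -6240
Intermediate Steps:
n(p) = -2 + p
-481*n(15) + 13 = -481*(-2 + 15) + 13 = -481*13 + 13 = -6253 + 13 = -6240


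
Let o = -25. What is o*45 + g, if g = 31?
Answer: -1094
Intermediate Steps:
o*45 + g = -25*45 + 31 = -1125 + 31 = -1094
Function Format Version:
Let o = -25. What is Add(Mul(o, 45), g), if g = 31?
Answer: -1094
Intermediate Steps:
Add(Mul(o, 45), g) = Add(Mul(-25, 45), 31) = Add(-1125, 31) = -1094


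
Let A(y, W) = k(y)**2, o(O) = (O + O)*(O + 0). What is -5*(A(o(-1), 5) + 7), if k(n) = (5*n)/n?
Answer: -160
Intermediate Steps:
k(n) = 5
o(O) = 2*O**2 (o(O) = (2*O)*O = 2*O**2)
A(y, W) = 25 (A(y, W) = 5**2 = 25)
-5*(A(o(-1), 5) + 7) = -5*(25 + 7) = -5*32 = -160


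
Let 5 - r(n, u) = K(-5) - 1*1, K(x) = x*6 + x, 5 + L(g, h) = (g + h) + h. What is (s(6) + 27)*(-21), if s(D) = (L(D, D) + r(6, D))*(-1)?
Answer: 567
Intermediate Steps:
L(g, h) = -5 + g + 2*h (L(g, h) = -5 + ((g + h) + h) = -5 + (g + 2*h) = -5 + g + 2*h)
K(x) = 7*x (K(x) = 6*x + x = 7*x)
r(n, u) = 41 (r(n, u) = 5 - (7*(-5) - 1*1) = 5 - (-35 - 1) = 5 - 1*(-36) = 5 + 36 = 41)
s(D) = -36 - 3*D (s(D) = ((-5 + D + 2*D) + 41)*(-1) = ((-5 + 3*D) + 41)*(-1) = (36 + 3*D)*(-1) = -36 - 3*D)
(s(6) + 27)*(-21) = ((-36 - 3*6) + 27)*(-21) = ((-36 - 18) + 27)*(-21) = (-54 + 27)*(-21) = -27*(-21) = 567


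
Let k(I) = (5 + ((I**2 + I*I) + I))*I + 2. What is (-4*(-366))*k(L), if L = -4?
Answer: -190320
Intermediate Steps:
k(I) = 2 + I*(5 + I + 2*I**2) (k(I) = (5 + ((I**2 + I**2) + I))*I + 2 = (5 + (2*I**2 + I))*I + 2 = (5 + (I + 2*I**2))*I + 2 = (5 + I + 2*I**2)*I + 2 = I*(5 + I + 2*I**2) + 2 = 2 + I*(5 + I + 2*I**2))
(-4*(-366))*k(L) = (-4*(-366))*(2 + (-4)**2 + 2*(-4)**3 + 5*(-4)) = 1464*(2 + 16 + 2*(-64) - 20) = 1464*(2 + 16 - 128 - 20) = 1464*(-130) = -190320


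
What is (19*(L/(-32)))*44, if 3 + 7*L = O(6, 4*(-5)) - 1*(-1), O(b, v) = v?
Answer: 2299/28 ≈ 82.107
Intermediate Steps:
L = -22/7 (L = -3/7 + (4*(-5) - 1*(-1))/7 = -3/7 + (-20 + 1)/7 = -3/7 + (⅐)*(-19) = -3/7 - 19/7 = -22/7 ≈ -3.1429)
(19*(L/(-32)))*44 = (19*(-22/7/(-32)))*44 = (19*(-22/7*(-1/32)))*44 = (19*(11/112))*44 = (209/112)*44 = 2299/28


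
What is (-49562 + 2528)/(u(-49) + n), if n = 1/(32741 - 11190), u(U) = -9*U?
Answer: -506814867/4751996 ≈ -106.65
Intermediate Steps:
n = 1/21551 ≈ 4.6402e-5
(-49562 + 2528)/(u(-49) + n) = (-49562 + 2528)/(-9*(-49) + 1/21551) = -47034/(441 + 1/21551) = -47034/9503992/21551 = -47034*21551/9503992 = -506814867/4751996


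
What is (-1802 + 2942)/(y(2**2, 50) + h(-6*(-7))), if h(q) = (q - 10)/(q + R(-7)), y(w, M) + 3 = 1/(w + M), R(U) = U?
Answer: -2154600/3907 ≈ -551.47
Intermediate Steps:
y(w, M) = -3 + 1/(M + w) (y(w, M) = -3 + 1/(w + M) = -3 + 1/(M + w))
h(q) = (-10 + q)/(-7 + q) (h(q) = (q - 10)/(q - 7) = (-10 + q)/(-7 + q))
(-1802 + 2942)/(y(2**2, 50) + h(-6*(-7))) = (-1802 + 2942)/((1 - 3*50 - 3*2**2)/(50 + 2**2) + (-10 - 6*(-7))/(-7 - 6*(-7))) = 1140/((1 - 150 - 3*4)/(50 + 4) + (-10 + 42)/(-7 + 42)) = 1140/((1 - 150 - 12)/54 + 32/35) = 1140/((1/54)*(-161) + (1/35)*32) = 1140/(-161/54 + 32/35) = 1140/(-3907/1890) = 1140*(-1890/3907) = -2154600/3907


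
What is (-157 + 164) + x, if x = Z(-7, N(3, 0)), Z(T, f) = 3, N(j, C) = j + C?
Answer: 10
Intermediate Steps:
N(j, C) = C + j
x = 3
(-157 + 164) + x = (-157 + 164) + 3 = 7 + 3 = 10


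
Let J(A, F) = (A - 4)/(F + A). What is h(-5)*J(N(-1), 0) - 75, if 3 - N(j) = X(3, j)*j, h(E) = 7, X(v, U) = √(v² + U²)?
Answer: 16 - 28*√10 ≈ -72.544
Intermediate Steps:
X(v, U) = √(U² + v²)
N(j) = 3 - j*√(9 + j²) (N(j) = 3 - √(j² + 3²)*j = 3 - √(j² + 9)*j = 3 - √(9 + j²)*j = 3 - j*√(9 + j²))
J(A, F) = (-4 + A)/(A + F)
h(-5)*J(N(-1), 0) - 75 = 7*((-4 + (3 - 1*(-1)*√(9 + (-1)²)))/((3 - 1*(-1)*√(9 + (-1)²)) + 0)) - 75 = 7*((-4 + (3 - 1*(-1)*√(9 + 1)))/((3 - 1*(-1)*√(9 + 1)) + 0)) - 75 = 7*((-4 + (3 - 1*(-1)*√10))/((3 - 1*(-1)*√10) + 0)) - 75 = 7*((-4 + (3 + √10))/((3 + √10) + 0)) - 75 = 7*((-1 + √10)/(3 + √10)) - 75 = 7*(-1 + √10)/(3 + √10) - 75 = -75 + 7*(-1 + √10)/(3 + √10)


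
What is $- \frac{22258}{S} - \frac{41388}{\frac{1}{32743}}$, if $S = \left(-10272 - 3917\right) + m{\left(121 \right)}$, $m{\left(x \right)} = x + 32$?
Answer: $- \frac{9510563987983}{7018} \approx -1.3552 \cdot 10^{9}$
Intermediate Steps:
$m{\left(x \right)} = 32 + x$
$S = -14036$ ($S = \left(-10272 - 3917\right) + \left(32 + 121\right) = -14189 + 153 = -14036$)
$- \frac{22258}{S} - \frac{41388}{\frac{1}{32743}} = - \frac{22258}{-14036} - \frac{41388}{\frac{1}{32743}} = \left(-22258\right) \left(- \frac{1}{14036}\right) - 41388 \frac{1}{\frac{1}{32743}} = \frac{11129}{7018} - 1355167284 = - \frac{9510563987983}{7018}$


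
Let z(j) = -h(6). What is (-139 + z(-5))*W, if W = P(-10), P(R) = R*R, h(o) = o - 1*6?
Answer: -13900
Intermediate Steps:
h(o) = -6 + o (h(o) = o - 6 = -6 + o)
z(j) = 0 (z(j) = -(-6 + 6) = -1*0 = 0)
P(R) = R²
W = 100 (W = (-10)² = 100)
(-139 + z(-5))*W = (-139 + 0)*100 = -139*100 = -13900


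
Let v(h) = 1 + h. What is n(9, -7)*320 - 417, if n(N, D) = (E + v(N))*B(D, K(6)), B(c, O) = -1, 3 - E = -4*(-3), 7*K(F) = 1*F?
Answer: -737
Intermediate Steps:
K(F) = F/7 (K(F) = (1*F)/7 = F/7)
E = -9 (E = 3 - (-4)*(-3) = 3 - 1*12 = 3 - 12 = -9)
n(N, D) = 8 - N (n(N, D) = (-9 + (1 + N))*(-1) = (-8 + N)*(-1) = 8 - N)
n(9, -7)*320 - 417 = (8 - 1*9)*320 - 417 = (8 - 9)*320 - 417 = -1*320 - 417 = -320 - 417 = -737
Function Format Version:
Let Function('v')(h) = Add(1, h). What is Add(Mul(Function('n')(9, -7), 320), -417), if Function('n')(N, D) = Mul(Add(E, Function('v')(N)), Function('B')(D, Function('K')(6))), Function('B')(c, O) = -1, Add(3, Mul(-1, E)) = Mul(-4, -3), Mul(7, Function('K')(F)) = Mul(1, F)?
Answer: -737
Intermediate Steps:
Function('K')(F) = Mul(Rational(1, 7), F) (Function('K')(F) = Mul(Rational(1, 7), Mul(1, F)) = Mul(Rational(1, 7), F))
E = -9 (E = Add(3, Mul(-1, Mul(-4, -3))) = Add(3, Mul(-1, 12)) = Add(3, -12) = -9)
Function('n')(N, D) = Add(8, Mul(-1, N)) (Function('n')(N, D) = Mul(Add(-9, Add(1, N)), -1) = Mul(Add(-8, N), -1) = Add(8, Mul(-1, N)))
Add(Mul(Function('n')(9, -7), 320), -417) = Add(Mul(Add(8, Mul(-1, 9)), 320), -417) = Add(Mul(Add(8, -9), 320), -417) = Add(Mul(-1, 320), -417) = Add(-320, -417) = -737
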